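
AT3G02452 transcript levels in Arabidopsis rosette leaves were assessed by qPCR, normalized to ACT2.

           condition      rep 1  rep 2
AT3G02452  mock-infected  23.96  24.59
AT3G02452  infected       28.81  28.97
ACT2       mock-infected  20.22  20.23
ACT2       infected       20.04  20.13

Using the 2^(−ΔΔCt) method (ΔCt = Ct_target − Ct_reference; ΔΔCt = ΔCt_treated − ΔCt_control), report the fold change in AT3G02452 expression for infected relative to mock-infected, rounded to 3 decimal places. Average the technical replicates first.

Mean Ct: AT3G02452 mock-infected 24.275; AT3G02452 infected 28.890; ACT2 mock-infected 20.225; ACT2 infected 20.085
ΔCt(mock-infected) = 24.275 − 20.225 = 4.050
ΔCt(infected) = 28.890 − 20.085 = 8.805
ΔΔCt = 8.805 − 4.050 = 4.755
Fold change = 2^(−4.755) = 0.0370

0.037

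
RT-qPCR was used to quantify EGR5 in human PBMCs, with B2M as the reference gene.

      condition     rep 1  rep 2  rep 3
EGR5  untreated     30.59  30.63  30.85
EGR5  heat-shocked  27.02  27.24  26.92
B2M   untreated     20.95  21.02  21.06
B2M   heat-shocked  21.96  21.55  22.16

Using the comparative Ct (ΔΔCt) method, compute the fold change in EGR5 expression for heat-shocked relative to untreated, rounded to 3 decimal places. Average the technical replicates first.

Mean Ct: EGR5 untreated 30.690; EGR5 heat-shocked 27.060; B2M untreated 21.010; B2M heat-shocked 21.890
ΔCt(untreated) = 30.690 − 21.010 = 9.680
ΔCt(heat-shocked) = 27.060 − 21.890 = 5.170
ΔΔCt = 5.170 − 9.680 = -4.510
Fold change = 2^(−(-4.510)) = 2^4.510 = 22.7848

22.785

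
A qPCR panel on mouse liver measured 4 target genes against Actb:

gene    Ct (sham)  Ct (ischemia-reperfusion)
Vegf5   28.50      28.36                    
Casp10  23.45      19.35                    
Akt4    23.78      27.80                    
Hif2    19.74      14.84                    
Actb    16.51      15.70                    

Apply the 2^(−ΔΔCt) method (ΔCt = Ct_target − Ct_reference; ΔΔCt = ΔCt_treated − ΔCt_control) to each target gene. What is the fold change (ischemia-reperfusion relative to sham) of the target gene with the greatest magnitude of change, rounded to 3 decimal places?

Vegf5: ΔΔCt = (28.36−15.70) − (28.50−16.51) = 12.66 − 11.99 = 0.67; fold change = 2^-0.67 = 0.629
Casp10: ΔΔCt = (19.35−15.70) − (23.45−16.51) = 3.65 − 6.94 = -3.29; fold change = 2^3.29 = 9.781
Akt4: ΔΔCt = (27.80−15.70) − (23.78−16.51) = 12.10 − 7.27 = 4.83; fold change = 2^-4.83 = 0.035
Hif2: ΔΔCt = (14.84−15.70) − (19.74−16.51) = -0.86 − 3.23 = -4.09; fold change = 2^4.09 = 17.030
Akt4 has the largest |ΔΔCt| = 4.83.

0.035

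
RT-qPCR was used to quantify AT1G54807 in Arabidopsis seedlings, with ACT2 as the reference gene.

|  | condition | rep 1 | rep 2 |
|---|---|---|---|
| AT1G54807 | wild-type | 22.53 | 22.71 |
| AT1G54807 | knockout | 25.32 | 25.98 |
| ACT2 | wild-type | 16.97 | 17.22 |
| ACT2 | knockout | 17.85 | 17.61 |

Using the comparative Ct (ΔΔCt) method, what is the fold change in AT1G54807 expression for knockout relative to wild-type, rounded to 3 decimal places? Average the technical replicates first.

Mean Ct: AT1G54807 wild-type 22.620; AT1G54807 knockout 25.650; ACT2 wild-type 17.095; ACT2 knockout 17.730
ΔCt(wild-type) = 22.620 − 17.095 = 5.525
ΔCt(knockout) = 25.650 − 17.730 = 7.920
ΔΔCt = 7.920 − 5.525 = 2.395
Fold change = 2^(−2.395) = 0.1901

0.190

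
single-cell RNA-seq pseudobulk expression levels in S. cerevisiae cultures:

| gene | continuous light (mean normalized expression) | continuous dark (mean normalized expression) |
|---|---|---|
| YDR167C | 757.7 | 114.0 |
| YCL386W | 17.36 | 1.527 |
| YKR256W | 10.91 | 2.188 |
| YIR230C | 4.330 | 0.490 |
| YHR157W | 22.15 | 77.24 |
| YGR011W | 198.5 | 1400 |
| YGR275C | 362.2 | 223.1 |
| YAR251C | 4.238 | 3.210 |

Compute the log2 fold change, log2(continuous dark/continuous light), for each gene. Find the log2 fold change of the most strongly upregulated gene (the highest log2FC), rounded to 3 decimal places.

log2(114.0/757.7) = -2.733  (YDR167C)
log2(1.527/17.36) = -3.507  (YCL386W)
log2(2.188/10.91) = -2.318  (YKR256W)
log2(0.490/4.330) = -3.144  (YIR230C)
log2(77.24/22.15) = 1.802  (YHR157W)
log2(1400/198.5) = 2.818  (YGR011W)
log2(223.1/362.2) = -0.699  (YGR275C)
log2(3.210/4.238) = -0.401  (YAR251C)
YGR011W is most strongly upregulated.

2.818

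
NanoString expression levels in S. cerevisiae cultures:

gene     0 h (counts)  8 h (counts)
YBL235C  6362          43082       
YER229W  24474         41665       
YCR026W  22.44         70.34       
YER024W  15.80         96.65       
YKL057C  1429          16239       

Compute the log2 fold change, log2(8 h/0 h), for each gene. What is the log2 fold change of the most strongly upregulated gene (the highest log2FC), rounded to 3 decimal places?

log2(43082/6362) = 2.760  (YBL235C)
log2(41665/24474) = 0.768  (YER229W)
log2(70.34/22.44) = 1.648  (YCR026W)
log2(96.65/15.80) = 2.613  (YER024W)
log2(16239/1429) = 3.506  (YKL057C)
YKL057C is most strongly upregulated.

3.506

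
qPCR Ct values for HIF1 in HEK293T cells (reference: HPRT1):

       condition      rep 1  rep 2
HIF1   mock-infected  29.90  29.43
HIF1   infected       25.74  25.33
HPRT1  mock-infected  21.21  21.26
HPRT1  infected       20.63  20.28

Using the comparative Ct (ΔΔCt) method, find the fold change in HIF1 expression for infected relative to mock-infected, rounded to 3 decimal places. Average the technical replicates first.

Mean Ct: HIF1 mock-infected 29.665; HIF1 infected 25.535; HPRT1 mock-infected 21.235; HPRT1 infected 20.455
ΔCt(mock-infected) = 29.665 − 21.235 = 8.430
ΔCt(infected) = 25.535 − 20.455 = 5.080
ΔΔCt = 5.080 − 8.430 = -3.350
Fold change = 2^(−(-3.350)) = 2^3.350 = 10.1965

10.196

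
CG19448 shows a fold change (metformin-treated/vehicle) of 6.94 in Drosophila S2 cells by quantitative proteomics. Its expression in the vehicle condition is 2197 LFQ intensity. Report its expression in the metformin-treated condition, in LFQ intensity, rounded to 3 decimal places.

15247.180

metformin-treated expression = 2197 × 6.94 = 15247.180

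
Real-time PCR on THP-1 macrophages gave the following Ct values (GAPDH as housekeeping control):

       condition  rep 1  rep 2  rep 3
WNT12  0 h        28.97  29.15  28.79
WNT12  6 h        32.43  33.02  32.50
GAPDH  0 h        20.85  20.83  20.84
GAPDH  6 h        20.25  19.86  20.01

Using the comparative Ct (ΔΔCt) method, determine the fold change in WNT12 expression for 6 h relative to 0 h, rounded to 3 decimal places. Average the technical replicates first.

Mean Ct: WNT12 0 h 28.970; WNT12 6 h 32.650; GAPDH 0 h 20.840; GAPDH 6 h 20.040
ΔCt(0 h) = 28.970 − 20.840 = 8.130
ΔCt(6 h) = 32.650 − 20.040 = 12.610
ΔΔCt = 12.610 − 8.130 = 4.480
Fold change = 2^(−4.480) = 0.0448

0.045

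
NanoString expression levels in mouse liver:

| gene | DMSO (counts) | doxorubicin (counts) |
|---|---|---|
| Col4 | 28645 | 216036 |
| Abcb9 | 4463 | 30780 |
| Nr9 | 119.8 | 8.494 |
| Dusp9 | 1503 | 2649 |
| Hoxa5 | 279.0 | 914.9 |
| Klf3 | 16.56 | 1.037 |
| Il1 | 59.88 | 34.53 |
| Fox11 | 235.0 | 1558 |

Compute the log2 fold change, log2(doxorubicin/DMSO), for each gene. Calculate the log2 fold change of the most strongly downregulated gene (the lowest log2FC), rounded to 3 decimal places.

-3.997

log2(216036/28645) = 2.915  (Col4)
log2(30780/4463) = 2.786  (Abcb9)
log2(8.494/119.8) = -3.818  (Nr9)
log2(2649/1503) = 0.818  (Dusp9)
log2(914.9/279.0) = 1.713  (Hoxa5)
log2(1.037/16.56) = -3.997  (Klf3)
log2(34.53/59.88) = -0.794  (Il1)
log2(1558/235.0) = 2.729  (Fox11)
Klf3 is most strongly downregulated.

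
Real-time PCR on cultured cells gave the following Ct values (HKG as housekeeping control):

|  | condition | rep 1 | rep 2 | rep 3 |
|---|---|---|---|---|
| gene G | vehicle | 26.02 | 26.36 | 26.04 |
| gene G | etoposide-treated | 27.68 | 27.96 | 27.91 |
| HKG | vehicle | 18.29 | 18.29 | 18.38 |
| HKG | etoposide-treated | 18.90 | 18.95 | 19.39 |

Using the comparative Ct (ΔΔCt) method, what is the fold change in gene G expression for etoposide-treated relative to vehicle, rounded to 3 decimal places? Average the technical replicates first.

Mean Ct: gene G vehicle 26.140; gene G etoposide-treated 27.850; HKG vehicle 18.320; HKG etoposide-treated 19.080
ΔCt(vehicle) = 26.140 − 18.320 = 7.820
ΔCt(etoposide-treated) = 27.850 − 19.080 = 8.770
ΔΔCt = 8.770 − 7.820 = 0.950
Fold change = 2^(−0.950) = 0.5176

0.518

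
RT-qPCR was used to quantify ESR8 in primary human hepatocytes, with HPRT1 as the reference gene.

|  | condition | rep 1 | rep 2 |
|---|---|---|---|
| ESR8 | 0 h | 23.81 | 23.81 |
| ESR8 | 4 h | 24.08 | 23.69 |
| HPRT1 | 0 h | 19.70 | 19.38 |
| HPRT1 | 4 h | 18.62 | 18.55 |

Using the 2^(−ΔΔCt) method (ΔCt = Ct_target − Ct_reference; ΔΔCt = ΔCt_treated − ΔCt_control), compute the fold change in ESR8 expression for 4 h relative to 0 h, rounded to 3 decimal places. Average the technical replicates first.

0.490

Mean Ct: ESR8 0 h 23.810; ESR8 4 h 23.885; HPRT1 0 h 19.540; HPRT1 4 h 18.585
ΔCt(0 h) = 23.810 − 19.540 = 4.270
ΔCt(4 h) = 23.885 − 18.585 = 5.300
ΔΔCt = 5.300 − 4.270 = 1.030
Fold change = 2^(−1.030) = 0.4897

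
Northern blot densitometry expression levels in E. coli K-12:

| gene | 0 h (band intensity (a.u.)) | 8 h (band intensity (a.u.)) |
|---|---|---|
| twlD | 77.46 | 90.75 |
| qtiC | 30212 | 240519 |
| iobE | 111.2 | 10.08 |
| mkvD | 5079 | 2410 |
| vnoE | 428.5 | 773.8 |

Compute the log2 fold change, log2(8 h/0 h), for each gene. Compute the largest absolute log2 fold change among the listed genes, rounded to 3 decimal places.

log2(90.75/77.46) = 0.228  (twlD)
log2(240519/30212) = 2.993  (qtiC)
log2(10.08/111.2) = -3.464  (iobE)
log2(2410/5079) = -1.076  (mkvD)
log2(773.8/428.5) = 0.853  (vnoE)
The largest magnitude belongs to iobE.

3.464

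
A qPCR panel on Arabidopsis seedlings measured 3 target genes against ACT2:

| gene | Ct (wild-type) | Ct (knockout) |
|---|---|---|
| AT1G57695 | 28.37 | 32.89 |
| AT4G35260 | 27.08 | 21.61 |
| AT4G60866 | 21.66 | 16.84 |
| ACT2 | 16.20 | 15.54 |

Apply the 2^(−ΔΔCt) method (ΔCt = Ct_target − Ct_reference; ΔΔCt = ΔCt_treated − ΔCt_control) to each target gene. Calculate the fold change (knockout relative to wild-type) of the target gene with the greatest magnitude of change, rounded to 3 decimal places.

0.028

AT1G57695: ΔΔCt = (32.89−15.54) − (28.37−16.20) = 17.35 − 12.17 = 5.18; fold change = 2^-5.18 = 0.028
AT4G35260: ΔΔCt = (21.61−15.54) − (27.08−16.20) = 6.07 − 10.88 = -4.81; fold change = 2^4.81 = 28.051
AT4G60866: ΔΔCt = (16.84−15.54) − (21.66−16.20) = 1.30 − 5.46 = -4.16; fold change = 2^4.16 = 17.877
AT1G57695 has the largest |ΔΔCt| = 5.18.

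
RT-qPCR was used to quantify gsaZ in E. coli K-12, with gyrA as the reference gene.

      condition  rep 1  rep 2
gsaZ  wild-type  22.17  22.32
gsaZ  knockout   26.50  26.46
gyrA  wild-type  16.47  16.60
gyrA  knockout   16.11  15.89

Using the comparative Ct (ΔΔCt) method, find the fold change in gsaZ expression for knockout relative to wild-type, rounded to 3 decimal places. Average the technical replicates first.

0.037

Mean Ct: gsaZ wild-type 22.245; gsaZ knockout 26.480; gyrA wild-type 16.535; gyrA knockout 16.000
ΔCt(wild-type) = 22.245 − 16.535 = 5.710
ΔCt(knockout) = 26.480 − 16.000 = 10.480
ΔΔCt = 10.480 − 5.710 = 4.770
Fold change = 2^(−4.770) = 0.0367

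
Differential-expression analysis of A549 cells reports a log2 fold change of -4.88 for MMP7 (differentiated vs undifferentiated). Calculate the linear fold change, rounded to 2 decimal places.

0.03

Fold change = 2^(-4.88) = 0.034
That is, MMP7 drops to 3.4% of the undifferentiated level.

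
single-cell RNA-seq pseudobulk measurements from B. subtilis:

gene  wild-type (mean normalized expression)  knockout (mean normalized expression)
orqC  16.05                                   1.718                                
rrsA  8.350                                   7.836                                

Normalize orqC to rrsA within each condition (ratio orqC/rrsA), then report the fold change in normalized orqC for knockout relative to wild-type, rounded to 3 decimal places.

orqC/rrsA (wild-type) = 16.05 / 8.350 = 1.9222
orqC/rrsA (knockout) = 1.718 / 7.836 = 0.21924
Fold change = 0.21924 / 1.9222 = 0.1141

0.114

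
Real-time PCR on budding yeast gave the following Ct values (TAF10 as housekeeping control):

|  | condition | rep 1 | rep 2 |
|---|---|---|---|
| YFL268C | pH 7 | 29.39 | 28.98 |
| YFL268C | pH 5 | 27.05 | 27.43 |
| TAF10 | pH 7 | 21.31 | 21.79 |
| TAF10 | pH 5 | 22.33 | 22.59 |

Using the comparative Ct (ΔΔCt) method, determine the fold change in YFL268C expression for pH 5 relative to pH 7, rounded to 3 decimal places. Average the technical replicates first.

Mean Ct: YFL268C pH 7 29.185; YFL268C pH 5 27.240; TAF10 pH 7 21.550; TAF10 pH 5 22.460
ΔCt(pH 7) = 29.185 − 21.550 = 7.635
ΔCt(pH 5) = 27.240 − 22.460 = 4.780
ΔΔCt = 4.780 − 7.635 = -2.855
Fold change = 2^(−(-2.855)) = 2^2.855 = 7.2350

7.235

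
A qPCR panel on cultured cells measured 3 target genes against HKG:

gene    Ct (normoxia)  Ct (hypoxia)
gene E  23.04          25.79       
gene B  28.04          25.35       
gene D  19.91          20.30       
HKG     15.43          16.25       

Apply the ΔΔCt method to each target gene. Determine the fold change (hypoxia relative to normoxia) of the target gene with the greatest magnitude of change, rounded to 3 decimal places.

gene E: ΔΔCt = (25.79−16.25) − (23.04−15.43) = 9.54 − 7.61 = 1.93; fold change = 2^-1.93 = 0.262
gene B: ΔΔCt = (25.35−16.25) − (28.04−15.43) = 9.10 − 12.61 = -3.51; fold change = 2^3.51 = 11.392
gene D: ΔΔCt = (20.30−16.25) − (19.91−15.43) = 4.05 − 4.48 = -0.43; fold change = 2^0.43 = 1.347
gene B has the largest |ΔΔCt| = 3.51.

11.392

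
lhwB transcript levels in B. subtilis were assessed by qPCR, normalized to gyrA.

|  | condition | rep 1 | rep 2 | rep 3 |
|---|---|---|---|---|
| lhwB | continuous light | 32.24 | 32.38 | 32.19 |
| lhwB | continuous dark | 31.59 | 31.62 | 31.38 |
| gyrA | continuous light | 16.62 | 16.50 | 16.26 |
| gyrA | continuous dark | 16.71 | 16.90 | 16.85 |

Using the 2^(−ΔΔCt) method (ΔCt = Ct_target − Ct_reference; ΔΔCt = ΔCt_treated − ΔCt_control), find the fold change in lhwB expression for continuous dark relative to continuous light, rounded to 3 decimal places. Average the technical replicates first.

2.144

Mean Ct: lhwB continuous light 32.270; lhwB continuous dark 31.530; gyrA continuous light 16.460; gyrA continuous dark 16.820
ΔCt(continuous light) = 32.270 − 16.460 = 15.810
ΔCt(continuous dark) = 31.530 − 16.820 = 14.710
ΔΔCt = 14.710 − 15.810 = -1.100
Fold change = 2^(−(-1.100)) = 2^1.100 = 2.1435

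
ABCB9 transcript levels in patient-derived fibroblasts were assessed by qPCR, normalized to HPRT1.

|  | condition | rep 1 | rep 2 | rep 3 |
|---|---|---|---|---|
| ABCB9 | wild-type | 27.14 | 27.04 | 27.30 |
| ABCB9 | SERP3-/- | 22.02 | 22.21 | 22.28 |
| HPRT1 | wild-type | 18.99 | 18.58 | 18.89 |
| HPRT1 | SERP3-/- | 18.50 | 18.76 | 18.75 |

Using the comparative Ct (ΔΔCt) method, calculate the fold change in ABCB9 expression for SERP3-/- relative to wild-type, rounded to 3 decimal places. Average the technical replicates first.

Mean Ct: ABCB9 wild-type 27.160; ABCB9 SERP3-/- 22.170; HPRT1 wild-type 18.820; HPRT1 SERP3-/- 18.670
ΔCt(wild-type) = 27.160 − 18.820 = 8.340
ΔCt(SERP3-/-) = 22.170 − 18.670 = 3.500
ΔΔCt = 3.500 − 8.340 = -4.840
Fold change = 2^(−(-4.840)) = 2^4.840 = 28.6408

28.641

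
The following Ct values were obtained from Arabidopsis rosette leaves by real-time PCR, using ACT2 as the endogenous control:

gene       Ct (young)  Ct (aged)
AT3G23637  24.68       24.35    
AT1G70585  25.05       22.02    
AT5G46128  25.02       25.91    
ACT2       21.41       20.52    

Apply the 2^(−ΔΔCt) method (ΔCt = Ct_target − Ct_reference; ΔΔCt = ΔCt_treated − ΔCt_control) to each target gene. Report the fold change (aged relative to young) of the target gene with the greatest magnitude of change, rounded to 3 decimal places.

4.408

AT3G23637: ΔΔCt = (24.35−20.52) − (24.68−21.41) = 3.83 − 3.27 = 0.56; fold change = 2^-0.56 = 0.678
AT1G70585: ΔΔCt = (22.02−20.52) − (25.05−21.41) = 1.50 − 3.64 = -2.14; fold change = 2^2.14 = 4.408
AT5G46128: ΔΔCt = (25.91−20.52) − (25.02−21.41) = 5.39 − 3.61 = 1.78; fold change = 2^-1.78 = 0.291
AT1G70585 has the largest |ΔΔCt| = 2.14.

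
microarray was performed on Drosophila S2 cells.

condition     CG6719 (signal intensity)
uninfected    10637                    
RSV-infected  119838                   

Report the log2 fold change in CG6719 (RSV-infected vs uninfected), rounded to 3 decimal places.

Fold change = 119838 / 10637 = 11.2661
log2(11.2661) = 3.4939

3.494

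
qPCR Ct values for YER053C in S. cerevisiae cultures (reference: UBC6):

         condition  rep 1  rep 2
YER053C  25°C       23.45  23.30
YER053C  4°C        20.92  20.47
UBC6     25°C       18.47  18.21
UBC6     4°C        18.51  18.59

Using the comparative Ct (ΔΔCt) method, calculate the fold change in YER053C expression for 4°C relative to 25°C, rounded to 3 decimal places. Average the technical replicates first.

7.413

Mean Ct: YER053C 25°C 23.375; YER053C 4°C 20.695; UBC6 25°C 18.340; UBC6 4°C 18.550
ΔCt(25°C) = 23.375 − 18.340 = 5.035
ΔCt(4°C) = 20.695 − 18.550 = 2.145
ΔΔCt = 2.145 − 5.035 = -2.890
Fold change = 2^(−(-2.890)) = 2^2.890 = 7.4127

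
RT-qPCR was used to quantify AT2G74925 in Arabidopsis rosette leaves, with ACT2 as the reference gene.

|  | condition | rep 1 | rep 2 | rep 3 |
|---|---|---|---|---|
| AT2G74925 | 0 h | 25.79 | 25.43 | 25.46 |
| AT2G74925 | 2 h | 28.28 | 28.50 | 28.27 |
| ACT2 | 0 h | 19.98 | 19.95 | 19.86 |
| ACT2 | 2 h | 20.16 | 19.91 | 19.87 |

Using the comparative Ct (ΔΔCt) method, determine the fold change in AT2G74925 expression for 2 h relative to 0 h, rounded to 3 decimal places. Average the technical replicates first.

Mean Ct: AT2G74925 0 h 25.560; AT2G74925 2 h 28.350; ACT2 0 h 19.930; ACT2 2 h 19.980
ΔCt(0 h) = 25.560 − 19.930 = 5.630
ΔCt(2 h) = 28.350 − 19.980 = 8.370
ΔΔCt = 8.370 − 5.630 = 2.740
Fold change = 2^(−2.740) = 0.1497

0.150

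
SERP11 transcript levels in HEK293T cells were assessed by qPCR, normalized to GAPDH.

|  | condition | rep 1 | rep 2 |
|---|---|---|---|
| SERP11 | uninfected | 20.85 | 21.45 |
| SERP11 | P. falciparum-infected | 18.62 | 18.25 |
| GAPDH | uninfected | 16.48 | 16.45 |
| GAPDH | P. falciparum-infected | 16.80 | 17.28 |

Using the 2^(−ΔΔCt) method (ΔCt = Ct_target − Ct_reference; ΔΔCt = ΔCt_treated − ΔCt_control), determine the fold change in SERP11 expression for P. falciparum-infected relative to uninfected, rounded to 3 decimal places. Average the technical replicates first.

9.781

Mean Ct: SERP11 uninfected 21.150; SERP11 P. falciparum-infected 18.435; GAPDH uninfected 16.465; GAPDH P. falciparum-infected 17.040
ΔCt(uninfected) = 21.150 − 16.465 = 4.685
ΔCt(P. falciparum-infected) = 18.435 − 17.040 = 1.395
ΔΔCt = 1.395 − 4.685 = -3.290
Fold change = 2^(−(-3.290)) = 2^3.290 = 9.7811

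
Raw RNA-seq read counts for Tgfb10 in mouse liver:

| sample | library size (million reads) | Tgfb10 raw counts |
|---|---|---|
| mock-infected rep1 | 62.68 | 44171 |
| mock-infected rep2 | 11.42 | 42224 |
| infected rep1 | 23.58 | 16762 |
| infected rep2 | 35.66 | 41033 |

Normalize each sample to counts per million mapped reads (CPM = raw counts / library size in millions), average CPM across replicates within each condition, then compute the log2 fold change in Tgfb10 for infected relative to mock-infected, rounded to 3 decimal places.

CPM(mock-infected rep1) = 44171 / 62.68 = 704.7064
CPM(mock-infected rep2) = 42224 / 11.42 = 3697.3730
CPM(infected rep1) = 16762 / 23.58 = 710.8567
CPM(infected rep2) = 41033 / 35.66 = 1150.6730
mean CPM(mock-infected) = 2201.0397; mean CPM(infected) = 930.7648
Fold change = 930.7648 / 2201.0397 = 0.42288
log2(0.42288) = -1.2417

-1.242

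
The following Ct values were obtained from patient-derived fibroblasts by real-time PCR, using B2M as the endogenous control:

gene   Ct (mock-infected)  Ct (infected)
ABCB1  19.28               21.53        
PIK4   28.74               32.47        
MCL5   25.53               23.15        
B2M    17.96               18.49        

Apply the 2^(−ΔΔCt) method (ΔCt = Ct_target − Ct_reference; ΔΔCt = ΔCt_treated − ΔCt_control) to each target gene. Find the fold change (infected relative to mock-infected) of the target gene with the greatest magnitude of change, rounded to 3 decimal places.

ABCB1: ΔΔCt = (21.53−18.49) − (19.28−17.96) = 3.04 − 1.32 = 1.72; fold change = 2^-1.72 = 0.304
PIK4: ΔΔCt = (32.47−18.49) − (28.74−17.96) = 13.98 − 10.78 = 3.20; fold change = 2^-3.20 = 0.109
MCL5: ΔΔCt = (23.15−18.49) − (25.53−17.96) = 4.66 − 7.57 = -2.91; fold change = 2^2.91 = 7.516
PIK4 has the largest |ΔΔCt| = 3.20.

0.109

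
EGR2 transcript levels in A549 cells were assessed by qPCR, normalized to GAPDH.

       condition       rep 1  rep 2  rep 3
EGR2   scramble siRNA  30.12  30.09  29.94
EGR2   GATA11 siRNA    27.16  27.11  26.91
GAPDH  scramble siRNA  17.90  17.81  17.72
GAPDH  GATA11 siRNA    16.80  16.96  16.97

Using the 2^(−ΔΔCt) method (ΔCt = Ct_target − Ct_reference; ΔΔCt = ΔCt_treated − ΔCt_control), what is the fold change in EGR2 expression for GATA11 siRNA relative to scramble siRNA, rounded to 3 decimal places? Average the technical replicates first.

Mean Ct: EGR2 scramble siRNA 30.050; EGR2 GATA11 siRNA 27.060; GAPDH scramble siRNA 17.810; GAPDH GATA11 siRNA 16.910
ΔCt(scramble siRNA) = 30.050 − 17.810 = 12.240
ΔCt(GATA11 siRNA) = 27.060 − 16.910 = 10.150
ΔΔCt = 10.150 − 12.240 = -2.090
Fold change = 2^(−(-2.090)) = 2^2.090 = 4.2575

4.257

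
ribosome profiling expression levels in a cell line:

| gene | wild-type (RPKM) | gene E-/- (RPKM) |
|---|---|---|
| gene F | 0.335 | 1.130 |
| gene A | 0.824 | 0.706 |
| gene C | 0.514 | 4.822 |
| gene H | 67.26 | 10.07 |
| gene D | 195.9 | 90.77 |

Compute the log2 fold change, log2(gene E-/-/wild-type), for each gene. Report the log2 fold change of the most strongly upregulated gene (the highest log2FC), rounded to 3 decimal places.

3.230

log2(1.130/0.335) = 1.754  (gene F)
log2(0.706/0.824) = -0.223  (gene A)
log2(4.822/0.514) = 3.230  (gene C)
log2(10.07/67.26) = -2.740  (gene H)
log2(90.77/195.9) = -1.110  (gene D)
gene C is most strongly upregulated.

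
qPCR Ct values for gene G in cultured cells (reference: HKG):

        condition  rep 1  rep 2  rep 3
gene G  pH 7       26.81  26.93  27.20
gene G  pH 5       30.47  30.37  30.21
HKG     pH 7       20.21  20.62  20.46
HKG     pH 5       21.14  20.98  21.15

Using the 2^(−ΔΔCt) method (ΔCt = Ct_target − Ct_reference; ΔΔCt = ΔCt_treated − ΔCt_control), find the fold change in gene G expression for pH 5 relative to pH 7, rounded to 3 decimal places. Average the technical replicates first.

0.153

Mean Ct: gene G pH 7 26.980; gene G pH 5 30.350; HKG pH 7 20.430; HKG pH 5 21.090
ΔCt(pH 7) = 26.980 − 20.430 = 6.550
ΔCt(pH 5) = 30.350 − 21.090 = 9.260
ΔΔCt = 9.260 − 6.550 = 2.710
Fold change = 2^(−2.710) = 0.1528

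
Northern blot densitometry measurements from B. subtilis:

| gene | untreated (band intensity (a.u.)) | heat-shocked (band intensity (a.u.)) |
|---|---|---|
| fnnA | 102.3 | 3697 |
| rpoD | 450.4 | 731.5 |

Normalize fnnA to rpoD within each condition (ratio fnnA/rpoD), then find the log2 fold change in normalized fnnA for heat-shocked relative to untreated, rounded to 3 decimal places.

fnnA/rpoD (untreated) = 102.3 / 450.4 = 0.22713
fnnA/rpoD (heat-shocked) = 3697 / 731.5 = 5.054
Fold change = 5.054 / 0.22713 = 22.2514
log2(22.2514) = 4.4758

4.476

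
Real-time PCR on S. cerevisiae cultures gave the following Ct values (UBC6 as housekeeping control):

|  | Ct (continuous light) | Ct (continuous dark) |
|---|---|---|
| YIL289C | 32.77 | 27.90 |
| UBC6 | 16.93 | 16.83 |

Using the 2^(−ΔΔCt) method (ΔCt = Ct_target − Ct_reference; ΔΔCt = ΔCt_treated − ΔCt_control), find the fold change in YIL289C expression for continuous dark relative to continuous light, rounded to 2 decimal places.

ΔCt(continuous light) = 32.770 − 16.930 = 15.840
ΔCt(continuous dark) = 27.900 − 16.830 = 11.070
ΔΔCt = 11.070 − 15.840 = -4.770
Fold change = 2^(−(-4.770)) = 2^4.770 = 27.284

27.28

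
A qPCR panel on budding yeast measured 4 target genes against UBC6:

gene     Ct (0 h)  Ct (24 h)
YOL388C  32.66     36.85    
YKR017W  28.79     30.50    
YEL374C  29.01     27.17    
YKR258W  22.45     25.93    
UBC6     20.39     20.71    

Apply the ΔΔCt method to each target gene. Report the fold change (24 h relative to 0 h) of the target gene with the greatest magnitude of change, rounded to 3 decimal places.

0.068

YOL388C: ΔΔCt = (36.85−20.71) − (32.66−20.39) = 16.14 − 12.27 = 3.87; fold change = 2^-3.87 = 0.068
YKR017W: ΔΔCt = (30.50−20.71) − (28.79−20.39) = 9.79 − 8.40 = 1.39; fold change = 2^-1.39 = 0.382
YEL374C: ΔΔCt = (27.17−20.71) − (29.01−20.39) = 6.46 − 8.62 = -2.16; fold change = 2^2.16 = 4.469
YKR258W: ΔΔCt = (25.93−20.71) − (22.45−20.39) = 5.22 − 2.06 = 3.16; fold change = 2^-3.16 = 0.112
YOL388C has the largest |ΔΔCt| = 3.87.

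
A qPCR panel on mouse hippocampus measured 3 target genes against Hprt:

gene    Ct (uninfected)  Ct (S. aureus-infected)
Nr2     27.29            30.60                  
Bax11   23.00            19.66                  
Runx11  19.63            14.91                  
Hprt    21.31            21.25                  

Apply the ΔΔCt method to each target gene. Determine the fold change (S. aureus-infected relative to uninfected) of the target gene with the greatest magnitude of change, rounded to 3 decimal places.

25.281

Nr2: ΔΔCt = (30.60−21.25) − (27.29−21.31) = 9.35 − 5.98 = 3.37; fold change = 2^-3.37 = 0.097
Bax11: ΔΔCt = (19.66−21.25) − (23.00−21.31) = -1.59 − 1.69 = -3.28; fold change = 2^3.28 = 9.714
Runx11: ΔΔCt = (14.91−21.25) − (19.63−21.31) = -6.34 − (-1.68) = -4.66; fold change = 2^4.66 = 25.281
Runx11 has the largest |ΔΔCt| = 4.66.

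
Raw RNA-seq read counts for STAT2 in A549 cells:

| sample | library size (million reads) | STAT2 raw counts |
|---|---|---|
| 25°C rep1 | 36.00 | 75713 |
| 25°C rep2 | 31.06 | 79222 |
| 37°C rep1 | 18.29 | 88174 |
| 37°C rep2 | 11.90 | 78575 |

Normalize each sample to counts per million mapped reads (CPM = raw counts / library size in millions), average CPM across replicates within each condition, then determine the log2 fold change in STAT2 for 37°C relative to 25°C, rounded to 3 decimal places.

1.296

CPM(25°C rep1) = 75713 / 36.00 = 2103.1389
CPM(25°C rep2) = 79222 / 31.06 = 2550.6117
CPM(37°C rep1) = 88174 / 18.29 = 4820.8857
CPM(37°C rep2) = 78575 / 11.90 = 6602.9412
mean CPM(25°C) = 2326.8753; mean CPM(37°C) = 5711.9135
Fold change = 5711.9135 / 2326.8753 = 2.45476
log2(2.45476) = 1.2956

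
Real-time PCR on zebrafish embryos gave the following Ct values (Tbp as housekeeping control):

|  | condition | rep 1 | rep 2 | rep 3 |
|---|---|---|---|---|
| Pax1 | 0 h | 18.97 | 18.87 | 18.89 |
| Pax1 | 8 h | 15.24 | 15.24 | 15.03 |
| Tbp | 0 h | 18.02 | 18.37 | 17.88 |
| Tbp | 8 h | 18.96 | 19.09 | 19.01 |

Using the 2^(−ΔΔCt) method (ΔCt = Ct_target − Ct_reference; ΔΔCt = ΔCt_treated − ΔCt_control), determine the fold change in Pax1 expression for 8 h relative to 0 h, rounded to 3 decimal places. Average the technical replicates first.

25.457

Mean Ct: Pax1 0 h 18.910; Pax1 8 h 15.170; Tbp 0 h 18.090; Tbp 8 h 19.020
ΔCt(0 h) = 18.910 − 18.090 = 0.820
ΔCt(8 h) = 15.170 − 19.020 = -3.850
ΔΔCt = -3.850 − 0.820 = -4.670
Fold change = 2^(−(-4.670)) = 2^4.670 = 25.4572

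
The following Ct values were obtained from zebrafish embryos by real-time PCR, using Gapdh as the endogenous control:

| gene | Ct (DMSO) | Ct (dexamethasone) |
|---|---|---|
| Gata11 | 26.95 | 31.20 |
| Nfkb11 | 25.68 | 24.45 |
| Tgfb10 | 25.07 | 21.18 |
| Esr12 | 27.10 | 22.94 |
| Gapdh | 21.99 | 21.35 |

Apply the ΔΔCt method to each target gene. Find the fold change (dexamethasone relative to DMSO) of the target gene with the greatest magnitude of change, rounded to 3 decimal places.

0.034

Gata11: ΔΔCt = (31.20−21.35) − (26.95−21.99) = 9.85 − 4.96 = 4.89; fold change = 2^-4.89 = 0.034
Nfkb11: ΔΔCt = (24.45−21.35) − (25.68−21.99) = 3.10 − 3.69 = -0.59; fold change = 2^0.59 = 1.505
Tgfb10: ΔΔCt = (21.18−21.35) − (25.07−21.99) = -0.17 − 3.08 = -3.25; fold change = 2^3.25 = 9.514
Esr12: ΔΔCt = (22.94−21.35) − (27.10−21.99) = 1.59 − 5.11 = -3.52; fold change = 2^3.52 = 11.472
Gata11 has the largest |ΔΔCt| = 4.89.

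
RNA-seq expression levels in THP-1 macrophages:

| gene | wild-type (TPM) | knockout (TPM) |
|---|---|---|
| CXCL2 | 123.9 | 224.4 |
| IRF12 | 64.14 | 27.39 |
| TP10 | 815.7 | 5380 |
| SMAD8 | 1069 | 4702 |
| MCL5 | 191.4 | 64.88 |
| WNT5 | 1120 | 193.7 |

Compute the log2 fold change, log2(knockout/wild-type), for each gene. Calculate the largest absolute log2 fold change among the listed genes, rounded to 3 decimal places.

2.721

log2(224.4/123.9) = 0.857  (CXCL2)
log2(27.39/64.14) = -1.228  (IRF12)
log2(5380/815.7) = 2.721  (TP10)
log2(4702/1069) = 2.137  (SMAD8)
log2(64.88/191.4) = -1.561  (MCL5)
log2(193.7/1120) = -2.532  (WNT5)
The largest magnitude belongs to TP10.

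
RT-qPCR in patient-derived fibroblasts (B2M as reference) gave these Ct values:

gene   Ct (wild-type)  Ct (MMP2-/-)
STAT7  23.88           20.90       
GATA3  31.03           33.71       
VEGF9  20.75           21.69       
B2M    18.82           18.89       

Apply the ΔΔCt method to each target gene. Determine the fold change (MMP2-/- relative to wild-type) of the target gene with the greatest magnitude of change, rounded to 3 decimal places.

STAT7: ΔΔCt = (20.90−18.89) − (23.88−18.82) = 2.01 − 5.06 = -3.05; fold change = 2^3.05 = 8.282
GATA3: ΔΔCt = (33.71−18.89) − (31.03−18.82) = 14.82 − 12.21 = 2.61; fold change = 2^-2.61 = 0.164
VEGF9: ΔΔCt = (21.69−18.89) − (20.75−18.82) = 2.80 − 1.93 = 0.87; fold change = 2^-0.87 = 0.547
STAT7 has the largest |ΔΔCt| = 3.05.

8.282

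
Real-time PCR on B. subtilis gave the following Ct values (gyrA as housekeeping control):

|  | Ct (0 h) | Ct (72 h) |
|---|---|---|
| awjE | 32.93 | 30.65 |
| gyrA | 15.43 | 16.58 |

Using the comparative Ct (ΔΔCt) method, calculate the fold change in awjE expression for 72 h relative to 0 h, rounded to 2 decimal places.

10.78

ΔCt(0 h) = 32.930 − 15.430 = 17.500
ΔCt(72 h) = 30.650 − 16.580 = 14.070
ΔΔCt = 14.070 − 17.500 = -3.430
Fold change = 2^(−(-3.430)) = 2^3.430 = 10.778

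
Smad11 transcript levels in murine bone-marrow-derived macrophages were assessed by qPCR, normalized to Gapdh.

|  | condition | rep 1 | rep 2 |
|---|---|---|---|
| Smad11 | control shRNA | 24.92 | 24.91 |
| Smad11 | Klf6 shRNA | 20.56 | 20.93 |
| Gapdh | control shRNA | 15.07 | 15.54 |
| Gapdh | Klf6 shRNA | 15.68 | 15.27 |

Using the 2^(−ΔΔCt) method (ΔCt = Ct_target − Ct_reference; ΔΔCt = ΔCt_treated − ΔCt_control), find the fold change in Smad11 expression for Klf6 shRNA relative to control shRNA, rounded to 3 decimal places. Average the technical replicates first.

20.252

Mean Ct: Smad11 control shRNA 24.915; Smad11 Klf6 shRNA 20.745; Gapdh control shRNA 15.305; Gapdh Klf6 shRNA 15.475
ΔCt(control shRNA) = 24.915 − 15.305 = 9.610
ΔCt(Klf6 shRNA) = 20.745 − 15.475 = 5.270
ΔΔCt = 5.270 − 9.610 = -4.340
Fold change = 2^(−(-4.340)) = 2^4.340 = 20.2521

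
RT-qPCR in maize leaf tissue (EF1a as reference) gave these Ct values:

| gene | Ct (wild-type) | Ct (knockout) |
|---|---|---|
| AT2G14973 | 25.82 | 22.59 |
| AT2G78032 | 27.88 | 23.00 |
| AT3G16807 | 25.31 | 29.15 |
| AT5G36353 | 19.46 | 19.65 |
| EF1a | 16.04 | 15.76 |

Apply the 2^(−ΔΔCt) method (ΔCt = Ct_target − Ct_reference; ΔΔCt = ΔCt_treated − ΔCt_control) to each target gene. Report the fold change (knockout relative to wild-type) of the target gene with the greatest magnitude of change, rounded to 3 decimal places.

24.251

AT2G14973: ΔΔCt = (22.59−15.76) − (25.82−16.04) = 6.83 − 9.78 = -2.95; fold change = 2^2.95 = 7.727
AT2G78032: ΔΔCt = (23.00−15.76) − (27.88−16.04) = 7.24 − 11.84 = -4.60; fold change = 2^4.60 = 24.251
AT3G16807: ΔΔCt = (29.15−15.76) − (25.31−16.04) = 13.39 − 9.27 = 4.12; fold change = 2^-4.12 = 0.058
AT5G36353: ΔΔCt = (19.65−15.76) − (19.46−16.04) = 3.89 − 3.42 = 0.47; fold change = 2^-0.47 = 0.722
AT2G78032 has the largest |ΔΔCt| = 4.60.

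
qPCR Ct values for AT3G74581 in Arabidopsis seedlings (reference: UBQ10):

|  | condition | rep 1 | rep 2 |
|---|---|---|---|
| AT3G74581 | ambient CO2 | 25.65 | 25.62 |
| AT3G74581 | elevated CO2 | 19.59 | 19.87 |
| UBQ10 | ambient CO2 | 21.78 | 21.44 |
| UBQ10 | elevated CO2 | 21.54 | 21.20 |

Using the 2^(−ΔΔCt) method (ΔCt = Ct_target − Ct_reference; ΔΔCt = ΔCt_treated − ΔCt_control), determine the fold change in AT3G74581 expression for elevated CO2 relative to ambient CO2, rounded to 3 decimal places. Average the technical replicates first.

50.738

Mean Ct: AT3G74581 ambient CO2 25.635; AT3G74581 elevated CO2 19.730; UBQ10 ambient CO2 21.610; UBQ10 elevated CO2 21.370
ΔCt(ambient CO2) = 25.635 − 21.610 = 4.025
ΔCt(elevated CO2) = 19.730 − 21.370 = -1.640
ΔΔCt = -1.640 − 4.025 = -5.665
Fold change = 2^(−(-5.665)) = 2^5.665 = 50.7382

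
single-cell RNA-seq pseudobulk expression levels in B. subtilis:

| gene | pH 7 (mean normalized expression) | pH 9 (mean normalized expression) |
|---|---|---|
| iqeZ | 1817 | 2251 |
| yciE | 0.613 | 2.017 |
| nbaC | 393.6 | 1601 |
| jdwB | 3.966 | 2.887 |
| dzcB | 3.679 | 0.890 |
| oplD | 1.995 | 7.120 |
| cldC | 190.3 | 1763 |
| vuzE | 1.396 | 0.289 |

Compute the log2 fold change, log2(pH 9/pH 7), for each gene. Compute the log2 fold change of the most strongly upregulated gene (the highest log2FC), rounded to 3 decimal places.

3.212

log2(2251/1817) = 0.309  (iqeZ)
log2(2.017/0.613) = 1.718  (yciE)
log2(1601/393.6) = 2.024  (nbaC)
log2(2.887/3.966) = -0.458  (jdwB)
log2(0.890/3.679) = -2.047  (dzcB)
log2(7.120/1.995) = 1.835  (oplD)
log2(1763/190.3) = 3.212  (cldC)
log2(0.289/1.396) = -2.272  (vuzE)
cldC is most strongly upregulated.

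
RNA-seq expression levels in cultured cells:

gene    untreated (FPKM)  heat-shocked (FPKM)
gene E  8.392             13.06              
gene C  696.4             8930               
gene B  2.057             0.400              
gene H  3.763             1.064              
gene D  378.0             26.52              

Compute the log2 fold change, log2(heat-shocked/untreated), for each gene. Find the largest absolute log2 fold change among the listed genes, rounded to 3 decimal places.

3.833

log2(13.06/8.392) = 0.638  (gene E)
log2(8930/696.4) = 3.681  (gene C)
log2(0.400/2.057) = -2.362  (gene B)
log2(1.064/3.763) = -1.822  (gene H)
log2(26.52/378.0) = -3.833  (gene D)
The largest magnitude belongs to gene D.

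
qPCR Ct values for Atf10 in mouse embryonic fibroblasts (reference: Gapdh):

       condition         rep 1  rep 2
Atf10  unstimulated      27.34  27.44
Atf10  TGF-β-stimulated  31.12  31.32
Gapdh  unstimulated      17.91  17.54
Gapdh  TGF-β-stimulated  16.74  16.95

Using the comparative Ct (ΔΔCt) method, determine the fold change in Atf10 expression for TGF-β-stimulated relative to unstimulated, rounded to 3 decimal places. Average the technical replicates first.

0.038

Mean Ct: Atf10 unstimulated 27.390; Atf10 TGF-β-stimulated 31.220; Gapdh unstimulated 17.725; Gapdh TGF-β-stimulated 16.845
ΔCt(unstimulated) = 27.390 − 17.725 = 9.665
ΔCt(TGF-β-stimulated) = 31.220 − 16.845 = 14.375
ΔΔCt = 14.375 − 9.665 = 4.710
Fold change = 2^(−4.710) = 0.0382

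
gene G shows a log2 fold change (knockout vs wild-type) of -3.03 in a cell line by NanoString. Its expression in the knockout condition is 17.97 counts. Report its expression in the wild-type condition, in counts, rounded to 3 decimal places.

146.781

Fold change = 2^(-3.03) = 0.1224
wild-type expression = 17.97 / 0.1224 = 146.781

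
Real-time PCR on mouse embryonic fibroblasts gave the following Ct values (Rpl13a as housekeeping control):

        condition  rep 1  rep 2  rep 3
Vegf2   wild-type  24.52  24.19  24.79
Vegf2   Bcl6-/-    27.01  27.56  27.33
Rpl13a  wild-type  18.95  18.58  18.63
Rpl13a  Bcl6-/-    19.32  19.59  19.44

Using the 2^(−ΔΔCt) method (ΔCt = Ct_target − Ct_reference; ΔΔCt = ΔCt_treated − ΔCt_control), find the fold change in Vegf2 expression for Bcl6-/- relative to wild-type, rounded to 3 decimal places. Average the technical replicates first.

Mean Ct: Vegf2 wild-type 24.500; Vegf2 Bcl6-/- 27.300; Rpl13a wild-type 18.720; Rpl13a Bcl6-/- 19.450
ΔCt(wild-type) = 24.500 − 18.720 = 5.780
ΔCt(Bcl6-/-) = 27.300 − 19.450 = 7.850
ΔΔCt = 7.850 − 5.780 = 2.070
Fold change = 2^(−2.070) = 0.2382

0.238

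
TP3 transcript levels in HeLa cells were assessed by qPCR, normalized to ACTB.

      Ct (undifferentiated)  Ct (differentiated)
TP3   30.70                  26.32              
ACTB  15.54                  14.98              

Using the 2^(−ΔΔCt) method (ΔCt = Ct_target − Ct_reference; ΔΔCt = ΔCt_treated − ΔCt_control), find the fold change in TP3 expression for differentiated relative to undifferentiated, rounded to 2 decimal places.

14.12

ΔCt(undifferentiated) = 30.700 − 15.540 = 15.160
ΔCt(differentiated) = 26.320 − 14.980 = 11.340
ΔΔCt = 11.340 − 15.160 = -3.820
Fold change = 2^(−(-3.820)) = 2^3.820 = 14.123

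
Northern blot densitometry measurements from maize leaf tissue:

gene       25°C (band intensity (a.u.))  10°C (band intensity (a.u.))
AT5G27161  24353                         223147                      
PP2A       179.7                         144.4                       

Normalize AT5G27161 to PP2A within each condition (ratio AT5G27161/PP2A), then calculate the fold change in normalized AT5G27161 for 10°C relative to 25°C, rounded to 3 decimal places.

AT5G27161/PP2A (25°C) = 24353 / 179.7 = 135.52
AT5G27161/PP2A (10°C) = 223147 / 144.4 = 1545.3
Fold change = 1545.3 / 135.52 = 11.4030

11.403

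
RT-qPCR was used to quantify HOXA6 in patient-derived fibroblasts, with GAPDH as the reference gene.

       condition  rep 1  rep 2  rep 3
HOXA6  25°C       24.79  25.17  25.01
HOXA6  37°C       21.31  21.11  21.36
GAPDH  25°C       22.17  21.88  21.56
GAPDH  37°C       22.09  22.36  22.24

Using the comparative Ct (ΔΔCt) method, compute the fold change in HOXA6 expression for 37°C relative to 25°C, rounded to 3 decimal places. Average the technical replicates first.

17.030

Mean Ct: HOXA6 25°C 24.990; HOXA6 37°C 21.260; GAPDH 25°C 21.870; GAPDH 37°C 22.230
ΔCt(25°C) = 24.990 − 21.870 = 3.120
ΔCt(37°C) = 21.260 − 22.230 = -0.970
ΔΔCt = -0.970 − 3.120 = -4.090
Fold change = 2^(−(-4.090)) = 2^4.090 = 17.0299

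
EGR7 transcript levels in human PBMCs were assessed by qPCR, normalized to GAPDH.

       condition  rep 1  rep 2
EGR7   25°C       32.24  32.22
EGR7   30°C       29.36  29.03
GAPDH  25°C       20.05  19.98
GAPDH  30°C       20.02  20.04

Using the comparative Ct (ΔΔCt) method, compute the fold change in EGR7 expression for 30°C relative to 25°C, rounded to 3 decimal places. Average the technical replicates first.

Mean Ct: EGR7 25°C 32.230; EGR7 30°C 29.195; GAPDH 25°C 20.015; GAPDH 30°C 20.030
ΔCt(25°C) = 32.230 − 20.015 = 12.215
ΔCt(30°C) = 29.195 − 20.030 = 9.165
ΔΔCt = 9.165 − 12.215 = -3.050
Fold change = 2^(−(-3.050)) = 2^3.050 = 8.2821

8.282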